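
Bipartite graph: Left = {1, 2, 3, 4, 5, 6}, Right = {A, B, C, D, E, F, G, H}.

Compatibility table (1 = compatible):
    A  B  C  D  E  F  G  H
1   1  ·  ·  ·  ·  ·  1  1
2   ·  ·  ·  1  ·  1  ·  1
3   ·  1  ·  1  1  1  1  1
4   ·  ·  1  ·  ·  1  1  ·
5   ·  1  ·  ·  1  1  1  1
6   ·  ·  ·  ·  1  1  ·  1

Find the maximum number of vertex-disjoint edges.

One maximum matching: 1→G, 2→D, 3→B, 4→F, 5→E, 6→H.
This saturates every left vertex, so 6 is the maximum.

6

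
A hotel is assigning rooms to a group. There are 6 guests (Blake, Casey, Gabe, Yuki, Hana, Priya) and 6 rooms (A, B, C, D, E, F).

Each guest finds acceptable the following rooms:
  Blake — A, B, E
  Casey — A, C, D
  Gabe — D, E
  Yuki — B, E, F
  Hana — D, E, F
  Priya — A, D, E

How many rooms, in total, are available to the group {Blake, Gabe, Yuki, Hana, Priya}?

5

The union of neighbours of {Blake, Gabe, Yuki, Hana, Priya} is {A, B, D, E, F}, which has 5 elements.
Since |N(S)| = 5 ≥ |S| = 5, Hall's condition holds for this subset.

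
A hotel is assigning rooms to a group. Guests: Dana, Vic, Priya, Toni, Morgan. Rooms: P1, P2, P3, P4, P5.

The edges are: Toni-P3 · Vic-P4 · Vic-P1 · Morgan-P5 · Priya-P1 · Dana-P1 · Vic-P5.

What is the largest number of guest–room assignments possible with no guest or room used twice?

One maximum matching: Dana-P1, Vic-P4, Toni-P3, Morgan-P5.
The set {Dana, Priya} has only 1 neighbour ({P1}), so by Hall's theorem at most 4 of the 5 guests can be matched.

4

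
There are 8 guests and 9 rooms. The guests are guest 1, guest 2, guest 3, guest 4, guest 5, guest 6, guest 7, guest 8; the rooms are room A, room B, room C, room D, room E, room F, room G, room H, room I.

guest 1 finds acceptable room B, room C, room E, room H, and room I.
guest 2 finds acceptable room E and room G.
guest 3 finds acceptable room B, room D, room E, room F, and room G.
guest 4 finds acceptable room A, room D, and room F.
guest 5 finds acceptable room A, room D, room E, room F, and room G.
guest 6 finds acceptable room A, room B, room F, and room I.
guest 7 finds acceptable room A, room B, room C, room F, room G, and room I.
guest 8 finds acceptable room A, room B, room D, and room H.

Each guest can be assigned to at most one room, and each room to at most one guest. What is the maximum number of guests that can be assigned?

For example, pair guest 1→room C, guest 2→room G, guest 3→room D, guest 4→room A, guest 5→room E, guest 6→room F, guest 7→room I, guest 8→room H.
This saturates every guest, so 8 is the maximum.

8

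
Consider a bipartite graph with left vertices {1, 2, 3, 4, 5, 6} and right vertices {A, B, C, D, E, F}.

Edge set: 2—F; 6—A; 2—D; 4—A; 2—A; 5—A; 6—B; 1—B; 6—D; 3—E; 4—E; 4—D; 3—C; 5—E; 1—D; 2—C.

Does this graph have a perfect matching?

Yes

A valid assignment of size 6: 1–D, 2–F, 3–C, 4–E, 5–A, 6–B.
Every left vertex is matched, so this is a perfect matching.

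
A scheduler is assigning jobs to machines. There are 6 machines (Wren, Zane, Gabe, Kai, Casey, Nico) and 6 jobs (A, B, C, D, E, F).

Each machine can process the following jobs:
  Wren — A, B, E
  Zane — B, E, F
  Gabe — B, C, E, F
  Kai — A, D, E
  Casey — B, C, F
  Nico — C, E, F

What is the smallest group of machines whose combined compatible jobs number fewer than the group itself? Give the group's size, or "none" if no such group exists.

none

A matching saturating every machine exists, for instance Wren→A, Zane→B, Gabe→C, Kai→D, Casey→F, Nico→E.
By Hall's marriage theorem, this means |N(S)| ≥ |S| for every subset S, so no violating subset exists.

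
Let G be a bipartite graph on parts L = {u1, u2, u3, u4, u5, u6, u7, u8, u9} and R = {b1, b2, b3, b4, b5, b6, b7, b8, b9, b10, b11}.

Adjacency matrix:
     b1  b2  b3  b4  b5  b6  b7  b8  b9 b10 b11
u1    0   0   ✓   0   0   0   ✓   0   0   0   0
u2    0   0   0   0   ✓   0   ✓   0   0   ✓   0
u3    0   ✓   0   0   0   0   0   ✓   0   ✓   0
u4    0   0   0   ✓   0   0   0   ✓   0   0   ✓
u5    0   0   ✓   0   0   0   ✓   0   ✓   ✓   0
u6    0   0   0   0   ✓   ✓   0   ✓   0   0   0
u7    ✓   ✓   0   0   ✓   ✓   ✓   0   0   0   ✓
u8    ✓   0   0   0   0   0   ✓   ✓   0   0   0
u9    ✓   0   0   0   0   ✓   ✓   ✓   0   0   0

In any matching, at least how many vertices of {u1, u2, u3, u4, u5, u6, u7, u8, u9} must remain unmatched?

A valid assignment of size 9: u1→b3, u2→b5, u3→b2, u4→b4, u5→b9, u6→b6, u7→b1, u8→b7, u9→b8.
All 9 left vertices are matched, so no larger matching exists.
That matches 9 of the 9, leaving 0 unmatched; no matching can do better.

0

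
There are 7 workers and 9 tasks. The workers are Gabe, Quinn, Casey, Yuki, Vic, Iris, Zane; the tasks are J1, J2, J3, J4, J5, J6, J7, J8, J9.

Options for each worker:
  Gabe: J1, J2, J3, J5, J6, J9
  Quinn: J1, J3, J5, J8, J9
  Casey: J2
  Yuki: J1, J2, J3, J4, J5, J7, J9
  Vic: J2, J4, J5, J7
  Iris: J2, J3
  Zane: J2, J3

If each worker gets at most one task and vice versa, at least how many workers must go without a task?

1

A valid assignment of size 6: Gabe-J6, Quinn-J1, Casey-J2, Yuki-J9, Vic-J7, Iris-J3.
The set {Casey, Iris, Zane} has only 2 neighbours ({J2, J3}), so by Hall's theorem at most 6 of the 7 workers can be matched.
That matches 6 of the 7, leaving 1 unmatched; no matching can do better.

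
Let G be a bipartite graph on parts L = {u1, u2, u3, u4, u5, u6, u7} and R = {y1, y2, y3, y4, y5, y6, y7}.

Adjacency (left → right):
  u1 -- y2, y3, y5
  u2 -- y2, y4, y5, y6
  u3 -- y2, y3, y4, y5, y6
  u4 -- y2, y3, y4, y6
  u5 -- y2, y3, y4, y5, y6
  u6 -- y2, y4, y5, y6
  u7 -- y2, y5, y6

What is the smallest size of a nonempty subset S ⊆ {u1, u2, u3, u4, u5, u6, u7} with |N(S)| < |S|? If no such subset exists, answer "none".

6

Take S = {u1, u2, u3, u4, u5, u6}. Its neighbourhood is {y2, y3, y4, y5, y6}, so |N(S)| = 5 < |S| = 6.
Every subset of size less than 6 has at least as many neighbours as members, so 6 is the minimum.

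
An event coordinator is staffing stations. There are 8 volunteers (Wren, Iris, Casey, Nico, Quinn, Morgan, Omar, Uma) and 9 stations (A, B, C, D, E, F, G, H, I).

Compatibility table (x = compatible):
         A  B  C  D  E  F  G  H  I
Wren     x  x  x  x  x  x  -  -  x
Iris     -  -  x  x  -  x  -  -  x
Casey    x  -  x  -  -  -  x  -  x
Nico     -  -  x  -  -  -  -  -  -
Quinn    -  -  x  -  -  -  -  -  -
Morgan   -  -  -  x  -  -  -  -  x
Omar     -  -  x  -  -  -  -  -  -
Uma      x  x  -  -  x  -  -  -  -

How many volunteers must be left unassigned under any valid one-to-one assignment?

2

One maximum matching: Wren→A, Iris→F, Casey→I, Nico→C, Morgan→D, Uma→B.
The set {Nico, Quinn, Omar} has only 1 neighbour ({C}), so by Hall's theorem at most 6 of the 8 volunteers can be matched.
That matches 6 of the 8, leaving 2 unmatched; no matching can do better.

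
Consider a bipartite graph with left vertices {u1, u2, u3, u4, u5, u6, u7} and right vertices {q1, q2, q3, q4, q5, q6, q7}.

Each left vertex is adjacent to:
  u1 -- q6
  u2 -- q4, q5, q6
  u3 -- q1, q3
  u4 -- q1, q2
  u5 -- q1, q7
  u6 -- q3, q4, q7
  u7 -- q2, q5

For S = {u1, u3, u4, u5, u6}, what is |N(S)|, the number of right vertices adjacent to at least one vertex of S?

The union of neighbours of {u1, u3, u4, u5, u6} is {q1, q2, q3, q4, q6, q7}, which has 6 elements.
Since |N(S)| = 6 ≥ |S| = 5, Hall's condition holds for this subset.

6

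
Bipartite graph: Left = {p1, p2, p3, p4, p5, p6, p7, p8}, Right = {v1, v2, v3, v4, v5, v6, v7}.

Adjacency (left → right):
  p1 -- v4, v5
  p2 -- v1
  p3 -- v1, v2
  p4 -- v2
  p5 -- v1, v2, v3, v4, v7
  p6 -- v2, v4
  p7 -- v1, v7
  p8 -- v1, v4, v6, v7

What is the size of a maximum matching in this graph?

7

A valid assignment of size 7: p1-v5, p2-v1, p3-v2, p5-v3, p6-v4, p7-v7, p8-v6.
The set {p2, p3, p4} has only 2 neighbours ({v1, v2}), so by Hall's theorem at most 7 of the 8 left vertices can be matched.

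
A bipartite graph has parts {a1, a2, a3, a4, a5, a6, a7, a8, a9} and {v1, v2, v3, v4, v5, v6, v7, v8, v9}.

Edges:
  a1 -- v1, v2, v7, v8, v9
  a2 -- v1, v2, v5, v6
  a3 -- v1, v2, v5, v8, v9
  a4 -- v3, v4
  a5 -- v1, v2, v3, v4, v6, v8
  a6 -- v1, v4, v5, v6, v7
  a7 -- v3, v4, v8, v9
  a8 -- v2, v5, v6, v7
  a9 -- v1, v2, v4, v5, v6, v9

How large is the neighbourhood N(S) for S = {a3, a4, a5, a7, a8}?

9

The union of neighbours of {a3, a4, a5, a7, a8} is {v1, v2, v3, v4, v5, v6, v7, v8, v9}, which has 9 elements.
Since |N(S)| = 9 ≥ |S| = 5, Hall's condition holds for this subset.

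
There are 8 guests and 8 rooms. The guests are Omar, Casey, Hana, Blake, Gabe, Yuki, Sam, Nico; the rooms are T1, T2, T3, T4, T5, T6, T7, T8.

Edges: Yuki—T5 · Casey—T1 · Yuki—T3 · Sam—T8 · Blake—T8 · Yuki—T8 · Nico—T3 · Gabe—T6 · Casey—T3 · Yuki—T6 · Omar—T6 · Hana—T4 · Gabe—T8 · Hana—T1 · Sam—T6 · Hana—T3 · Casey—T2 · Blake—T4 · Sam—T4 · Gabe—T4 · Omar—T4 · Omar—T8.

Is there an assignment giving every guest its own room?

The set {Omar, Blake, Gabe, Sam} has only 3 neighbours ({T4, T6, T8}), so by Hall's theorem at most 7 of the 8 guests can be matched.
Hence no matching covers every guest.

No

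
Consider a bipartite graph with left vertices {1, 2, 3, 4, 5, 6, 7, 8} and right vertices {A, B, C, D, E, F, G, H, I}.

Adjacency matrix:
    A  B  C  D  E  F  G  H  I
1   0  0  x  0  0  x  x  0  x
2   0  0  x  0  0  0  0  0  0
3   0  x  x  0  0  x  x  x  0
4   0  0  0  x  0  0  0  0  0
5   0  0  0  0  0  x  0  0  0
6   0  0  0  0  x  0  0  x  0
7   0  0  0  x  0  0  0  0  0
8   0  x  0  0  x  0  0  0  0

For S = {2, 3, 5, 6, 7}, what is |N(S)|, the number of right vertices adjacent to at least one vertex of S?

The union of neighbours of {2, 3, 5, 6, 7} is {B, C, D, E, F, G, H}, which has 7 elements.
Since |N(S)| = 7 ≥ |S| = 5, Hall's condition holds for this subset.

7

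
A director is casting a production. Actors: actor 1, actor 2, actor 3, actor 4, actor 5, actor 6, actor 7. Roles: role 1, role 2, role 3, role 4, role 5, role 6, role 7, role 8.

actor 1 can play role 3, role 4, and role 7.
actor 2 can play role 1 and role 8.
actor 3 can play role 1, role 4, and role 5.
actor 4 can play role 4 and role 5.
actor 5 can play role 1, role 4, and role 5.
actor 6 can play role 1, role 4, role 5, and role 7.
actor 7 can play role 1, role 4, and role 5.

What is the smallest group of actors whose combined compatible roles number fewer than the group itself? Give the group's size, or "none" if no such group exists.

4

Take S = {actor 3, actor 4, actor 5, actor 7}. Its neighbourhood is {role 1, role 4, role 5}, so |N(S)| = 3 < |S| = 4.
Every subset of size less than 4 has at least as many neighbours as members, so 4 is the minimum.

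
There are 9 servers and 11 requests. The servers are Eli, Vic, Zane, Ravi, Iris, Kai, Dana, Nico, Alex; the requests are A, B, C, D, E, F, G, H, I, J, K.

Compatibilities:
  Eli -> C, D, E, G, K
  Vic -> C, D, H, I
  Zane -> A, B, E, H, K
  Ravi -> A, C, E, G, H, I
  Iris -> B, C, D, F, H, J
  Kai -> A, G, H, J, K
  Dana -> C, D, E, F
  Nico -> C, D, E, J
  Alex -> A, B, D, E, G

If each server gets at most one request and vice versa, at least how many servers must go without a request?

For example, pair Eli-E, Vic-D, Zane-K, Ravi-A, Iris-B, Kai-H, Dana-C, Nico-J, Alex-G.
This saturates every server, so 9 is the maximum.
That matches 9 of the 9, leaving 0 unmatched; no matching can do better.

0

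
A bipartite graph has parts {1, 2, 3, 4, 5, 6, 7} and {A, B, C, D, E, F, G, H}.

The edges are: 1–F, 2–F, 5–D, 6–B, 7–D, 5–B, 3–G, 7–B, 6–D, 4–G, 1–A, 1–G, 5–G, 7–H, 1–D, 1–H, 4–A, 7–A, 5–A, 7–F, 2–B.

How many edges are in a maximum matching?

6

For example, pair 1→H, 2→F, 3→G, 4→A, 5→D, 6→B.
The set {1, 2, 3, 4, 5, 6, 7} has only 6 neighbours ({A, B, D, F, G, H}), so by Hall's theorem at most 6 of the 7 left vertices can be matched.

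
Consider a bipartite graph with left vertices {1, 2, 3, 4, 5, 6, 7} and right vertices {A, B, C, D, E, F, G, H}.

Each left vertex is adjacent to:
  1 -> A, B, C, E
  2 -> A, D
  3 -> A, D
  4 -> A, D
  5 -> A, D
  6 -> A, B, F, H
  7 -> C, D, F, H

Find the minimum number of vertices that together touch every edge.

A maximum matching has 5 edges (e.g. 1–E, 2–A, 3–D, 6–B, 7–F).
By König's theorem the minimum vertex cover has the same size. One such cover is {1, 6, 7, A, D}.

5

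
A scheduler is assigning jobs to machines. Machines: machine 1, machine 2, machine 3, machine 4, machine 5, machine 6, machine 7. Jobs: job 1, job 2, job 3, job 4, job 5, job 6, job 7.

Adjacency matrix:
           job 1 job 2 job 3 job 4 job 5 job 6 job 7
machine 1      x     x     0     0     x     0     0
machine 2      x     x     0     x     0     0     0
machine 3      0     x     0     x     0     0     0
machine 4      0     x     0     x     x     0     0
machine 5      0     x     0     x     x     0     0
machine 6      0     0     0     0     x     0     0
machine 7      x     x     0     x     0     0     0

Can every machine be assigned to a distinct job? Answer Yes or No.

The set {machine 1, machine 2, machine 3, machine 4, machine 5, machine 6, machine 7} has only 4 neighbours ({job 1, job 2, job 4, job 5}), so by Hall's theorem at most 4 of the 7 machines can be matched.
Hence no matching covers every machine.

No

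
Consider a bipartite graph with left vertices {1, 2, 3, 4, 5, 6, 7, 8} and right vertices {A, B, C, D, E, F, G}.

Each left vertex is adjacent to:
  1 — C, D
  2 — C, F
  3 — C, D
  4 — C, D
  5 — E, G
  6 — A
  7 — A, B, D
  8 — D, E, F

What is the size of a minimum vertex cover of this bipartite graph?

7

A maximum matching has 7 edges (e.g. 1–D, 2–F, 3–C, 5–G, 6–A, 7–B, 8–E).
By König's theorem the minimum vertex cover has the same size. One such cover is {2, 5, 6, 7, 8, C, D}.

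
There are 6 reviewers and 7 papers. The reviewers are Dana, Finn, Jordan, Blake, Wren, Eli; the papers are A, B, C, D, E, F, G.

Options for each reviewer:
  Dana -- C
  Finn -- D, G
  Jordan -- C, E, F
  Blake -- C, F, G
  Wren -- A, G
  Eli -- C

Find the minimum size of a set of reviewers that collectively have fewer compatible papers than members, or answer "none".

Take S = {Dana, Eli}. Its neighbourhood is {C}, so |N(S)| = 1 < |S| = 2.
No single vertex violates Hall's condition since each has at least one neighbour, so 2 is the minimum.

2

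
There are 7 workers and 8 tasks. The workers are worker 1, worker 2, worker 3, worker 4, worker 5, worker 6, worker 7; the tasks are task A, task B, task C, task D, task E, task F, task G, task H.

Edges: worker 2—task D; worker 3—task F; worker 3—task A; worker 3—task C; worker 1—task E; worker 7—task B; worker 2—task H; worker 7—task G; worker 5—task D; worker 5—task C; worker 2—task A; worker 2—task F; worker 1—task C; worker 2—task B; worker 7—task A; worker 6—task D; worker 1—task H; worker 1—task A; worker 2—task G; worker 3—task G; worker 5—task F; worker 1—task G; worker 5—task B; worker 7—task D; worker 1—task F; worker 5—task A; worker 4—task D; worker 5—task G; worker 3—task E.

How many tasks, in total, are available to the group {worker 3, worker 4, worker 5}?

7

The union of neighbours of {worker 3, worker 4, worker 5} is {task A, task B, task C, task D, task E, task F, task G}, which has 7 elements.
Since |N(S)| = 7 ≥ |S| = 3, Hall's condition holds for this subset.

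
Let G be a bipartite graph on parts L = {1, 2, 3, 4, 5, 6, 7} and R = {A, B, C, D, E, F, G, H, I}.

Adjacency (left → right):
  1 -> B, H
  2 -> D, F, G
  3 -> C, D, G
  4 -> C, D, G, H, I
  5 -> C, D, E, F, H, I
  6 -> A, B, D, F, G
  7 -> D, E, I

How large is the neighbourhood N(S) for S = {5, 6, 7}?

9

The union of neighbours of {5, 6, 7} is {A, B, C, D, E, F, G, H, I}, which has 9 elements.
Since |N(S)| = 9 ≥ |S| = 3, Hall's condition holds for this subset.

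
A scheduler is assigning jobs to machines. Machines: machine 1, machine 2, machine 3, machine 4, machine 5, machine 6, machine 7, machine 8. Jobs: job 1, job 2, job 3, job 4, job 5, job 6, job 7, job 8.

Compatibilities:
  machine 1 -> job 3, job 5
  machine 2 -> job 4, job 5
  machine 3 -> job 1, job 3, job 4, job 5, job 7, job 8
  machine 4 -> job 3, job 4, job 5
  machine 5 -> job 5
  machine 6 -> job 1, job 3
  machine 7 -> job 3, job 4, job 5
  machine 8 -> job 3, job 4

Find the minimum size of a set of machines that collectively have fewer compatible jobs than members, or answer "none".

4

Take S = {machine 1, machine 2, machine 4, machine 5}. Its neighbourhood is {job 3, job 4, job 5}, so |N(S)| = 3 < |S| = 4.
Every subset of size less than 4 has at least as many neighbours as members, so 4 is the minimum.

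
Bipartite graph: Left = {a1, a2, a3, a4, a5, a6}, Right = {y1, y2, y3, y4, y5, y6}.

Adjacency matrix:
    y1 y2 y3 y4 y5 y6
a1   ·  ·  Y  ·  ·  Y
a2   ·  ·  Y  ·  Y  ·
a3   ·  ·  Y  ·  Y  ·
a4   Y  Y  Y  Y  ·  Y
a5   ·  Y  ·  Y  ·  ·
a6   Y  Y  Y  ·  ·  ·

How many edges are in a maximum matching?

6

A valid assignment of size 6: a1-y6, a2-y5, a3-y3, a4-y4, a5-y2, a6-y1.
All 6 left vertices are matched, so no larger matching exists.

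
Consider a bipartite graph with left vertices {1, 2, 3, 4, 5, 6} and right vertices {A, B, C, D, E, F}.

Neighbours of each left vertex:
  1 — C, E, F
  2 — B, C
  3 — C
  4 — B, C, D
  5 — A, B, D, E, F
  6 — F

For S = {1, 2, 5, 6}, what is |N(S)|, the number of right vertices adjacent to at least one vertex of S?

The union of neighbours of {1, 2, 5, 6} is {A, B, C, D, E, F}, which has 6 elements.
Since |N(S)| = 6 ≥ |S| = 4, Hall's condition holds for this subset.

6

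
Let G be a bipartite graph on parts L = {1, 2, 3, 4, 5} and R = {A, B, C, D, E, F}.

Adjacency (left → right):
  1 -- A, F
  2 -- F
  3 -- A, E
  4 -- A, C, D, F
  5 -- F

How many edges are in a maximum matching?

4

For example, pair 1→A, 2→F, 3→E, 4→C.
The set {2, 5} has only 1 neighbour ({F}), so by Hall's theorem at most 4 of the 5 left vertices can be matched.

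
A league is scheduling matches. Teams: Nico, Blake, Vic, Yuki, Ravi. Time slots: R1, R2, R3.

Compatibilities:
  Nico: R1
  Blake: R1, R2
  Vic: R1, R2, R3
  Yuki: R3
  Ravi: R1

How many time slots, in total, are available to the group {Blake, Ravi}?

2

The union of neighbours of {Blake, Ravi} is {R1, R2}, which has 2 elements.
Since |N(S)| = 2 ≥ |S| = 2, Hall's condition holds for this subset.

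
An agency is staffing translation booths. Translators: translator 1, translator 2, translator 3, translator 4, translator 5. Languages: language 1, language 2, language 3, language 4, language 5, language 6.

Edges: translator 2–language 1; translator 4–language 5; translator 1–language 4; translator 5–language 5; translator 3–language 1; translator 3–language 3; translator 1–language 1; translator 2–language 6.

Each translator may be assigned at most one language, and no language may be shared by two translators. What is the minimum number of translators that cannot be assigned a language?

1

One maximum matching: translator 1-language 4, translator 2-language 6, translator 3-language 1, translator 4-language 5.
The set {translator 4, translator 5} has only 1 neighbour ({language 5}), so by Hall's theorem at most 4 of the 5 translators can be matched.
That matches 4 of the 5, leaving 1 unmatched; no matching can do better.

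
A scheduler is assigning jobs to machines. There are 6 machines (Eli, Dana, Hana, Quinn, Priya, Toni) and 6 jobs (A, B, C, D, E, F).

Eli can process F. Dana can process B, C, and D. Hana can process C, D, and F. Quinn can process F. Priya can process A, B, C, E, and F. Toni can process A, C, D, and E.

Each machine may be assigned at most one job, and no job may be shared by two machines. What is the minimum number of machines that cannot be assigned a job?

1

A valid assignment of size 5: Eli–F, Dana–B, Hana–C, Priya–A, Toni–E.
The set {Eli, Quinn} has only 1 neighbour ({F}), so by Hall's theorem at most 5 of the 6 machines can be matched.
That matches 5 of the 6, leaving 1 unmatched; no matching can do better.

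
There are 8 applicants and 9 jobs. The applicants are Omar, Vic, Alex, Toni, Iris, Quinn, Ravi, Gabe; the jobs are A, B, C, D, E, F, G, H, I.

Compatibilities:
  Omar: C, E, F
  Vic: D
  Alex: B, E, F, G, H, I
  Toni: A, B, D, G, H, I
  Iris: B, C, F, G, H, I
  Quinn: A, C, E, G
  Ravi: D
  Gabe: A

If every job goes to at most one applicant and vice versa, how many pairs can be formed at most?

One maximum matching: Omar-F, Vic-D, Alex-E, Toni-G, Iris-H, Quinn-C, Gabe-A.
The set {Vic, Ravi} has only 1 neighbour ({D}), so by Hall's theorem at most 7 of the 8 applicants can be matched.

7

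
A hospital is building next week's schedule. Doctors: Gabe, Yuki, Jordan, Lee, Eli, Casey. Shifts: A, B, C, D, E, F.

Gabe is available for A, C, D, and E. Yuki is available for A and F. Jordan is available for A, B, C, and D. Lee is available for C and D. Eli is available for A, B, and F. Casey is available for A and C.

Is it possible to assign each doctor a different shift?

One maximum matching: Gabe-E, Yuki-A, Jordan-B, Lee-D, Eli-F, Casey-C.
Every doctor is matched, so this is a perfect matching.

Yes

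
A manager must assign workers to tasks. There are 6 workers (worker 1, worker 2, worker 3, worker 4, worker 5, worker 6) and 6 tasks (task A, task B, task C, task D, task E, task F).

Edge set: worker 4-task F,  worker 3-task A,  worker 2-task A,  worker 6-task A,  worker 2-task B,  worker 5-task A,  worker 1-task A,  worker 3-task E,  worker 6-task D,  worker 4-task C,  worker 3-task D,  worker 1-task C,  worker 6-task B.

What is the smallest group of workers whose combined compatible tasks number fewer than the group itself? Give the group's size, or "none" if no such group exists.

none

A matching saturating every worker exists, for instance worker 1→task C, worker 2→task B, worker 3→task E, worker 4→task F, worker 5→task A, worker 6→task D.
By Hall's marriage theorem, this means |N(S)| ≥ |S| for every subset S, so no violating subset exists.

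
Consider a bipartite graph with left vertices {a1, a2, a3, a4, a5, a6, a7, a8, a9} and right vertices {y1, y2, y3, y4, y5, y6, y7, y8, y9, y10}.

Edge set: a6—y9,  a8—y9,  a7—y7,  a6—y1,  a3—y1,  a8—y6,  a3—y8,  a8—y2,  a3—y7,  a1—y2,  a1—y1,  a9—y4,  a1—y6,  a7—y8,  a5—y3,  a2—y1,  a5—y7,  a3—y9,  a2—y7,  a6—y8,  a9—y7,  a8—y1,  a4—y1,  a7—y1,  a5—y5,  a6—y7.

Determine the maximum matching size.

8

For example, pair a1–y6, a2–y7, a3–y9, a4–y1, a5–y3, a6–y8, a8–y2, a9–y4.
The set {a2, a3, a4, a6, a7} has only 4 neighbours ({y1, y7, y8, y9}), so by Hall's theorem at most 8 of the 9 left vertices can be matched.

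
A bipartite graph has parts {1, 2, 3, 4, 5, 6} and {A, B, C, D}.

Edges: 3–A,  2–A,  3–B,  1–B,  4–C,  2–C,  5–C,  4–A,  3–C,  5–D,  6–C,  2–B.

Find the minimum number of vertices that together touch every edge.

The 4 edges 1–B, 2–A, 3–C, 5–D form a matching, so any vertex cover needs at least 4 vertices (one per matched edge).
Conversely {5, A, B, C} meets every edge and has exactly 4 vertices, so 4 is optimal.

4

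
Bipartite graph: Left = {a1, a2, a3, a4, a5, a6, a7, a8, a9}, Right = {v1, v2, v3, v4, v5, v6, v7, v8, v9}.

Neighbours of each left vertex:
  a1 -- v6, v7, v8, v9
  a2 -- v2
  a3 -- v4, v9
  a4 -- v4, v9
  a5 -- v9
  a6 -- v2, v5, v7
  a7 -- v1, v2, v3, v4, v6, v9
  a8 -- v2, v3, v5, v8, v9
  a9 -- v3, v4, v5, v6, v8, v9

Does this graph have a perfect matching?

No

The set {a3, a4, a5} has only 2 neighbours ({v4, v9}), so by Hall's theorem at most 8 of the 9 left vertices can be matched.
Hence no matching covers every left vertex.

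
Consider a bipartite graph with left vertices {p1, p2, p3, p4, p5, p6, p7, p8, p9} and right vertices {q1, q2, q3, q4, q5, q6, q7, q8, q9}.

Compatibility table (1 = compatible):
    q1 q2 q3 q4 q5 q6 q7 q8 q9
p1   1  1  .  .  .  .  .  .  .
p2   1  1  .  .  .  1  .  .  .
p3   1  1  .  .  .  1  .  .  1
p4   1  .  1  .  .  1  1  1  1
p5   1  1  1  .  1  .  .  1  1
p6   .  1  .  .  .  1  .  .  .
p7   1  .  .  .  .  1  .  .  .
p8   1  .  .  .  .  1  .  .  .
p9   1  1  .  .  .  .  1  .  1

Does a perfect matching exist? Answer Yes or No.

The set {p1, p2, p6, p7, p8} has only 3 neighbours ({q1, q2, q6}), so by Hall's theorem at most 7 of the 9 left vertices can be matched.
Hence no matching covers every left vertex.

No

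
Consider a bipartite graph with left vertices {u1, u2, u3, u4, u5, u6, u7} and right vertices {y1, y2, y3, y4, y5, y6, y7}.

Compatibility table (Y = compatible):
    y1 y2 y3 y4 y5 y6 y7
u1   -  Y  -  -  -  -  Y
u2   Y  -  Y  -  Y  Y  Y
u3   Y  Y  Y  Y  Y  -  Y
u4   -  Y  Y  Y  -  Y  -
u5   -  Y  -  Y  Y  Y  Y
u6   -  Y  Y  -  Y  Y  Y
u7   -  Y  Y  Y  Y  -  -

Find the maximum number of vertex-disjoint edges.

7

A valid assignment of size 7: u1→y2, u2→y6, u3→y1, u4→y4, u5→y7, u6→y5, u7→y3.
This saturates every left vertex, so 7 is the maximum.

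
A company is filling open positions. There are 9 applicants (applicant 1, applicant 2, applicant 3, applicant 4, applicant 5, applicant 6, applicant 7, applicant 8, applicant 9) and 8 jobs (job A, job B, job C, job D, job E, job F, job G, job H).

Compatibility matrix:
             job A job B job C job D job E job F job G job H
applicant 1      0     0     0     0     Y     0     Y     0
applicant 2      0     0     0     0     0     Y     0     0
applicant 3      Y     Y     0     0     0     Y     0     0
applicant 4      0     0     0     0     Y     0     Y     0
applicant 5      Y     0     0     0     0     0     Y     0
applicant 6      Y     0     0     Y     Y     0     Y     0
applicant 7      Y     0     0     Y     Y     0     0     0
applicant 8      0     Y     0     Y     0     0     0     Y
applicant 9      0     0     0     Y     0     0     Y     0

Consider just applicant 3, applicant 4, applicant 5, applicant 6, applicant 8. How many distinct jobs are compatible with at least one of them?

7

The union of neighbours of {applicant 3, applicant 4, applicant 5, applicant 6, applicant 8} is {job A, job B, job D, job E, job F, job G, job H}, which has 7 elements.
Since |N(S)| = 7 ≥ |S| = 5, Hall's condition holds for this subset.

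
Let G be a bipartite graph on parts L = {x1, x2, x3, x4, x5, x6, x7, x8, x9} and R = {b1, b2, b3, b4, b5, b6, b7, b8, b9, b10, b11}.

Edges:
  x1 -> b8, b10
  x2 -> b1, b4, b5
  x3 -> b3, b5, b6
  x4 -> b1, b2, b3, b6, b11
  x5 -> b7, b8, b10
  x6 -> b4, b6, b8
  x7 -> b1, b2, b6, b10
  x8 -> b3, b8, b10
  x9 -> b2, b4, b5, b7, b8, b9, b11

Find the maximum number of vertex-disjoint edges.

One maximum matching: x1-b10, x2-b4, x3-b5, x4-b1, x5-b8, x6-b6, x7-b2, x8-b3, x9-b7.
All 9 left vertices are matched, so no larger matching exists.

9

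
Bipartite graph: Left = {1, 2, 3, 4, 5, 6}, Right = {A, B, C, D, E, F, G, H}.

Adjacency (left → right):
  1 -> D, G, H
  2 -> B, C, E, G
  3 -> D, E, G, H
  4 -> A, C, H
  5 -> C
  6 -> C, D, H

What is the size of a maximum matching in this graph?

For example, pair 1–G, 2–B, 3–E, 4–H, 5–C, 6–D.
This saturates every left vertex, so 6 is the maximum.

6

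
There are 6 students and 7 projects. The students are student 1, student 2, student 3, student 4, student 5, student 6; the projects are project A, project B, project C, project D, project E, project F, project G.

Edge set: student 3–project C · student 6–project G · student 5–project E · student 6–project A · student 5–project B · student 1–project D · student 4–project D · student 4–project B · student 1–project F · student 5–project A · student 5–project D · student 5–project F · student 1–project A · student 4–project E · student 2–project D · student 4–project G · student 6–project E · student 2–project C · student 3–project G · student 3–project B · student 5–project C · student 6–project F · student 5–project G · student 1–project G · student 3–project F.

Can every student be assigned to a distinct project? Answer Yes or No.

Yes

One maximum matching: student 1-project A, student 2-project D, student 3-project C, student 4-project G, student 5-project F, student 6-project E.
Every student is matched, so this matching saturates all of them.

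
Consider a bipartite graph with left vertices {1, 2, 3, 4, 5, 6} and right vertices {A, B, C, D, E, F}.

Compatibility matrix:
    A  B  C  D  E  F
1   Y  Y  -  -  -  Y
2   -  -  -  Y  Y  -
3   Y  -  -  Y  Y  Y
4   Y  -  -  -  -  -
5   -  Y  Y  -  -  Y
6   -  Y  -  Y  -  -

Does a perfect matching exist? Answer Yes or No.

Yes

For example, pair 1-F, 2-D, 3-E, 4-A, 5-C, 6-B.
All 6 left vertices are covered.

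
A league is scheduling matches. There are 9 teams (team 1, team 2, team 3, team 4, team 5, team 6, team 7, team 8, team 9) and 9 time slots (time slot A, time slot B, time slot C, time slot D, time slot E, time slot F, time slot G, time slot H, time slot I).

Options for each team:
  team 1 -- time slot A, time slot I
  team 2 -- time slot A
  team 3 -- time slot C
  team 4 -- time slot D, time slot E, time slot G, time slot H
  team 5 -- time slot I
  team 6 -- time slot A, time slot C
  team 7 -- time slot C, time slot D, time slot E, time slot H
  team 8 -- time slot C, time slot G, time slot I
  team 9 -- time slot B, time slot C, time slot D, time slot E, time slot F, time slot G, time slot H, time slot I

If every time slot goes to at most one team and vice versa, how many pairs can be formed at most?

A valid assignment of size 7: team 1–time slot I, team 2–time slot A, team 3–time slot C, team 4–time slot H, team 7–time slot D, team 8–time slot G, team 9–time slot E.
The set {team 1, team 2, team 3, team 5, team 6} has only 3 neighbours ({time slot A, time slot C, time slot I}), so by Hall's theorem at most 7 of the 9 teams can be matched.

7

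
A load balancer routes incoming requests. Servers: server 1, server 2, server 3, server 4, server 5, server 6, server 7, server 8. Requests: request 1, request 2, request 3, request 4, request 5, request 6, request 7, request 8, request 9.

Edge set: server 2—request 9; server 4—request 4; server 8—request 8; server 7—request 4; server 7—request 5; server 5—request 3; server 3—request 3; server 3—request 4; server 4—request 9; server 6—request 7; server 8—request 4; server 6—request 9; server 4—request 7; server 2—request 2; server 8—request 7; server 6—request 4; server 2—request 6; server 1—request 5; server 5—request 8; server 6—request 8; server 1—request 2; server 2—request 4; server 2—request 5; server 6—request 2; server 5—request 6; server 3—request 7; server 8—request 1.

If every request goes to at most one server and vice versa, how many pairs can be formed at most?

8

For example, pair server 1–request 2, server 2–request 6, server 3–request 3, server 4–request 4, server 5–request 8, server 6–request 9, server 7–request 5, server 8–request 7.
This saturates every server, so 8 is the maximum.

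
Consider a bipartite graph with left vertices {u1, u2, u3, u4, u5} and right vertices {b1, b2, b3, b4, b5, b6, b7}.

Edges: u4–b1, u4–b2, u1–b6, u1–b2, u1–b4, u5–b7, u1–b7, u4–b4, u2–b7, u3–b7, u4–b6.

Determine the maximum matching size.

3

A valid assignment of size 3: u1-b4, u2-b7, u4-b6.
The set {u2, u3, u5} has only 1 neighbour ({b7}), so by Hall's theorem at most 3 of the 5 left vertices can be matched.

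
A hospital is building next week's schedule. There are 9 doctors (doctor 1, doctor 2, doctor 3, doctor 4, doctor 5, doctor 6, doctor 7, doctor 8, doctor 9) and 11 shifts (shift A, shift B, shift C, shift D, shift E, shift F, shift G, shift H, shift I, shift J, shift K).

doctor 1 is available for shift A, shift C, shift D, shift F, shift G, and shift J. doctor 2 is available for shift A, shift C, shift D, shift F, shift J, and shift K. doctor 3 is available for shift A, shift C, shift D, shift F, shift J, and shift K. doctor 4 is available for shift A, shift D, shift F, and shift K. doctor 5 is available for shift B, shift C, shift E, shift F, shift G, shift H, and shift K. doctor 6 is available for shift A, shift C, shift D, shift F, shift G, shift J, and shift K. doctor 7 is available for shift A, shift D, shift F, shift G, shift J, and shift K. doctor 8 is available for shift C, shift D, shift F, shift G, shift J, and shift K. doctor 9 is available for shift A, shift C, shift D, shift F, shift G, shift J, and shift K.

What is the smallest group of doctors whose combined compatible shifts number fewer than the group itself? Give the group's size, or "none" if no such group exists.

Take S = {doctor 1, doctor 2, doctor 3, doctor 4, doctor 6, doctor 7, doctor 8, doctor 9}. Its neighbourhood is {shift A, shift C, shift D, shift F, shift G, shift J, shift K}, so |N(S)| = 7 < |S| = 8.
Every subset of size less than 8 has at least as many neighbours as members, so 8 is the minimum.

8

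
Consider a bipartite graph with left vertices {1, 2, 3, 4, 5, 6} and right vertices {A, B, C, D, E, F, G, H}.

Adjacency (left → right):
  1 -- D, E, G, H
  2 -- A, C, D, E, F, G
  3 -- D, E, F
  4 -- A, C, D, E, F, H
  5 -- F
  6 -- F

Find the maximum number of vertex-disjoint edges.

For example, pair 1→D, 2→G, 3→E, 4→A, 5→F.
The set {5, 6} has only 1 neighbour ({F}), so by Hall's theorem at most 5 of the 6 left vertices can be matched.

5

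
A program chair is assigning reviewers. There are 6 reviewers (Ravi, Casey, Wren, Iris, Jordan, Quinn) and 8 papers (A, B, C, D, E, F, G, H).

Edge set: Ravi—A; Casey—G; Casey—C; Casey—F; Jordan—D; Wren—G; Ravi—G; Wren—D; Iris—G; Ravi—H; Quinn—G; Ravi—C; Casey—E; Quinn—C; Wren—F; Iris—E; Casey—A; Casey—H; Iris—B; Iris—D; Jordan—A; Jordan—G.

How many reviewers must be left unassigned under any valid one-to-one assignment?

One maximum matching: Ravi-G, Casey-A, Wren-F, Iris-B, Jordan-D, Quinn-C.
All 6 reviewers are matched, so no larger matching exists.
That matches 6 of the 6, leaving 0 unmatched; no matching can do better.

0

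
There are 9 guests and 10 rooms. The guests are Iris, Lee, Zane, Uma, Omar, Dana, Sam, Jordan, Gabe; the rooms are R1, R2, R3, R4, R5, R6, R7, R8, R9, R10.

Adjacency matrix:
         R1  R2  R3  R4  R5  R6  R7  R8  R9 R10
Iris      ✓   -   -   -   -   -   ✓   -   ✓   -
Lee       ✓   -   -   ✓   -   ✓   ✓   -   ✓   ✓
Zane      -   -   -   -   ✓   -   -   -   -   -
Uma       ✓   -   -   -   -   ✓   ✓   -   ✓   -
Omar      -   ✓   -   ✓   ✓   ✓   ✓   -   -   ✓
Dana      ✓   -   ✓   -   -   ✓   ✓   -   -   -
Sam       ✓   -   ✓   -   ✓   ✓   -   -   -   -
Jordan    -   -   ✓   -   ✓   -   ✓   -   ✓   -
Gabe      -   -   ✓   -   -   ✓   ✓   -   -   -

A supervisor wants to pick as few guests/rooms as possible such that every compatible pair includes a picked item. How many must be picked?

A maximum matching has 8 edges (e.g. Iris–R9, Lee–R4, Zane–R5, Uma–R1, Omar–R2, Dana–R3, Sam–R6, Jordan–R7).
By König's theorem the minimum vertex cover has the same size. One such cover is {Lee, Omar, R1, R3, R5, R6, R7, R9}.

8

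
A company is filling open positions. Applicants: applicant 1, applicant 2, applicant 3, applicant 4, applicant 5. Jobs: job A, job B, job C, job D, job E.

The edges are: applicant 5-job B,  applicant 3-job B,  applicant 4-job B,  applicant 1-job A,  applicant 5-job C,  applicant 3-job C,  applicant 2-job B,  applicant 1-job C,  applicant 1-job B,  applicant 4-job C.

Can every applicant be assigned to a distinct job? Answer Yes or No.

No

The set {applicant 2, applicant 3, applicant 4, applicant 5} has only 2 neighbours ({job B, job C}), so by Hall's theorem at most 3 of the 5 applicants can be matched.
Hence no matching covers every applicant.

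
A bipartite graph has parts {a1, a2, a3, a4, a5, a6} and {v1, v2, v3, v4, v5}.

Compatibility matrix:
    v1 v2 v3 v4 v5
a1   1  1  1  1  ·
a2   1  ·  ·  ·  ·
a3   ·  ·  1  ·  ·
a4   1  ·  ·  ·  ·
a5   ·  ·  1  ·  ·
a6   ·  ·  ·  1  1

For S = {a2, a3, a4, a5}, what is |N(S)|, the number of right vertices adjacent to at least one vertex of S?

2

The union of neighbours of {a2, a3, a4, a5} is {v1, v3}, which has 2 elements.
Since |N(S)| = 2 < |S| = 4, Hall's condition fails for this subset.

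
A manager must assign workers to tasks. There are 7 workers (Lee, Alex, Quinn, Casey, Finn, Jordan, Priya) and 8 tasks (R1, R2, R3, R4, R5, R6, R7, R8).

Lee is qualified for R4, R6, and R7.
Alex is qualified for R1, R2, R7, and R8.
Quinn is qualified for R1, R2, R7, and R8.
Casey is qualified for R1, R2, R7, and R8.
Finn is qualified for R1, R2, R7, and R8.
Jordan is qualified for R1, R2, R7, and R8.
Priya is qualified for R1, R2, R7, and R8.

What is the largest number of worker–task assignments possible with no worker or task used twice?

For example, pair Lee-R4, Alex-R1, Quinn-R2, Casey-R8, Finn-R7.
The set {Alex, Quinn, Casey, Finn, Jordan, Priya} has only 4 neighbours ({R1, R2, R7, R8}), so by Hall's theorem at most 5 of the 7 workers can be matched.

5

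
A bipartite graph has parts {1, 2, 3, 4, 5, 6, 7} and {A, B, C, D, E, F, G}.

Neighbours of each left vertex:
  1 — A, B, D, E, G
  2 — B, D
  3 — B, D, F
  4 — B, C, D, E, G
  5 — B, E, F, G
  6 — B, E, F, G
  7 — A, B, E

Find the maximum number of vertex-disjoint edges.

7

A valid assignment of size 7: 1–A, 2–D, 3–F, 4–C, 5–G, 6–E, 7–B.
This saturates every left vertex, so 7 is the maximum.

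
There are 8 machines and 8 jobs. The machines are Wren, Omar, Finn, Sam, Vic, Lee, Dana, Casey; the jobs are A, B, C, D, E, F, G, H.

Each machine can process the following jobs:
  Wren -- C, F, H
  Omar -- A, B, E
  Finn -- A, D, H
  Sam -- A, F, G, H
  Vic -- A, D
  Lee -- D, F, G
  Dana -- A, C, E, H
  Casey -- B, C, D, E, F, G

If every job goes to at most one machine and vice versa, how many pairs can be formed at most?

One maximum matching: Wren-C, Omar-B, Finn-H, Sam-F, Vic-A, Lee-D, Dana-E, Casey-G.
All 8 machines are matched, so no larger matching exists.

8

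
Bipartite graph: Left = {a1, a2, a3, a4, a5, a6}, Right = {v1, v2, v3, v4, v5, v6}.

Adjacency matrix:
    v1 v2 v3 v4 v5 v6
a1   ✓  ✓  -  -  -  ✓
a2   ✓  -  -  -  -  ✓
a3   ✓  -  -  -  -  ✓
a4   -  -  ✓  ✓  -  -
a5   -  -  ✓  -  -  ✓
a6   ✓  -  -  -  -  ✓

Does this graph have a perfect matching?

No

The set {a2, a3, a6} has only 2 neighbours ({v1, v6}), so by Hall's theorem at most 5 of the 6 left vertices can be matched.
Hence no matching covers every left vertex.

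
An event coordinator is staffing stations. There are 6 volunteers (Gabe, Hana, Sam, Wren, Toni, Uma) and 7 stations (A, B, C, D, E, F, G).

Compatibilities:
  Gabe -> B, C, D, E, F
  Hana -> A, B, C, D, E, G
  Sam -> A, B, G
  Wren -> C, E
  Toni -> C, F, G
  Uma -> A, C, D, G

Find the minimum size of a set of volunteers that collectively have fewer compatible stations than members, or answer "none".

A matching saturating every volunteer exists, for instance Gabe→E, Hana→A, Sam→B, Wren→C, Toni→F, Uma→G.
By Hall's marriage theorem, this means |N(S)| ≥ |S| for every subset S, so no violating subset exists.

none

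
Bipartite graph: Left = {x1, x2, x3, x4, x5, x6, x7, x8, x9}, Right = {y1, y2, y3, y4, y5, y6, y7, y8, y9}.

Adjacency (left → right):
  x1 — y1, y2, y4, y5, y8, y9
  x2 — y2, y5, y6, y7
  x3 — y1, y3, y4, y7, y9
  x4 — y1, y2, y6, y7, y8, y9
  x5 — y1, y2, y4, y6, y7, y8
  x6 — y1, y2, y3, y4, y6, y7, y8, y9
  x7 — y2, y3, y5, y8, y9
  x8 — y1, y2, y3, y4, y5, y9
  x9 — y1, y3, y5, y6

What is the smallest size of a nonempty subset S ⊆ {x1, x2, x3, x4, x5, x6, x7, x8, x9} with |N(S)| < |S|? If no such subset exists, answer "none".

none

A matching saturating every left vertex exists, for instance x1→y1, x2→y5, x3→y7, x4→y6, x5→y2, x6→y4, x7→y8, x8→y9, x9→y3.
By Hall's marriage theorem, this means |N(S)| ≥ |S| for every subset S, so no violating subset exists.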